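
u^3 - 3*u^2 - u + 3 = (u - 3)*(u - 1)*(u + 1)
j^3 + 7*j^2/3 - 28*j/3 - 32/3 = (j - 8/3)*(j + 1)*(j + 4)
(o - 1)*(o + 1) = o^2 - 1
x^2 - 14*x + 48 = (x - 8)*(x - 6)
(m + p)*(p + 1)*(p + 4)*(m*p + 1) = m^2*p^3 + 5*m^2*p^2 + 4*m^2*p + m*p^4 + 5*m*p^3 + 5*m*p^2 + 5*m*p + 4*m + p^3 + 5*p^2 + 4*p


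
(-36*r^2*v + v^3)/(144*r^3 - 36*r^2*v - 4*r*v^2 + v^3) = -v/(4*r - v)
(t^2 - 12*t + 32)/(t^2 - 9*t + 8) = (t - 4)/(t - 1)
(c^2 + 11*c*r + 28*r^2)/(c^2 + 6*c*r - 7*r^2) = (-c - 4*r)/(-c + r)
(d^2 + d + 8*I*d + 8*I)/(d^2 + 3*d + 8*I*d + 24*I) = (d + 1)/(d + 3)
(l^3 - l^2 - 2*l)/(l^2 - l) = (l^2 - l - 2)/(l - 1)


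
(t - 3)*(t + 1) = t^2 - 2*t - 3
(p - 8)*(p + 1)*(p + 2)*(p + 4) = p^4 - p^3 - 42*p^2 - 104*p - 64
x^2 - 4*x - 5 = (x - 5)*(x + 1)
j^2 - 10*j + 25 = (j - 5)^2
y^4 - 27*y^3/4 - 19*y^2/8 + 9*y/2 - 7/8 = (y - 7)*(y - 1/2)*(y - 1/4)*(y + 1)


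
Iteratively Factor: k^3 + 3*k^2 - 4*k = (k)*(k^2 + 3*k - 4) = k*(k + 4)*(k - 1)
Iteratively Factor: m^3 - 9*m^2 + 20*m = (m - 5)*(m^2 - 4*m) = m*(m - 5)*(m - 4)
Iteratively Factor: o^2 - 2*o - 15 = (o - 5)*(o + 3)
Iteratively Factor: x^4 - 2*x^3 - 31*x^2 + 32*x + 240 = (x + 4)*(x^3 - 6*x^2 - 7*x + 60) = (x - 5)*(x + 4)*(x^2 - x - 12) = (x - 5)*(x - 4)*(x + 4)*(x + 3)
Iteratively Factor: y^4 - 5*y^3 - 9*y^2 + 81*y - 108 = (y - 3)*(y^3 - 2*y^2 - 15*y + 36) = (y - 3)^2*(y^2 + y - 12) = (y - 3)^2*(y + 4)*(y - 3)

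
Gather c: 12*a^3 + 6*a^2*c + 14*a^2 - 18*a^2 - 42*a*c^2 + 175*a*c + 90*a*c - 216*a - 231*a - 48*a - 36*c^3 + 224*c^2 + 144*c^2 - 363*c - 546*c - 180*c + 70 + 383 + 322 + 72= 12*a^3 - 4*a^2 - 495*a - 36*c^3 + c^2*(368 - 42*a) + c*(6*a^2 + 265*a - 1089) + 847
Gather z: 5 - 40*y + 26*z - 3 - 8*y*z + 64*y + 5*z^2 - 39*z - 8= 24*y + 5*z^2 + z*(-8*y - 13) - 6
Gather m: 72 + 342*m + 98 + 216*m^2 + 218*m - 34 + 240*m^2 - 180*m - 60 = 456*m^2 + 380*m + 76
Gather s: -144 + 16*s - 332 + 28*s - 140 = 44*s - 616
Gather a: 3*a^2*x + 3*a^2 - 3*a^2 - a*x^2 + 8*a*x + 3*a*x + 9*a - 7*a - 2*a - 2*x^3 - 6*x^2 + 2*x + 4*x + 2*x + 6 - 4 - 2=3*a^2*x + a*(-x^2 + 11*x) - 2*x^3 - 6*x^2 + 8*x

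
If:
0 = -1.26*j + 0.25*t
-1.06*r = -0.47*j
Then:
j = 0.198412698412698*t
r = 0.0879754417490267*t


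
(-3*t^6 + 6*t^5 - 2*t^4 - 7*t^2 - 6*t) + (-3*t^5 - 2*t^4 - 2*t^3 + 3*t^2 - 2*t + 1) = -3*t^6 + 3*t^5 - 4*t^4 - 2*t^3 - 4*t^2 - 8*t + 1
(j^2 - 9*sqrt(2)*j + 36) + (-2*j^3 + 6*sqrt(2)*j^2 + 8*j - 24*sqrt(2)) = -2*j^3 + j^2 + 6*sqrt(2)*j^2 - 9*sqrt(2)*j + 8*j - 24*sqrt(2) + 36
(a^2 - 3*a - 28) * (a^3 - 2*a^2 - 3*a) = a^5 - 5*a^4 - 25*a^3 + 65*a^2 + 84*a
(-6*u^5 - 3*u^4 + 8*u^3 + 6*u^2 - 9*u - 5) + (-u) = -6*u^5 - 3*u^4 + 8*u^3 + 6*u^2 - 10*u - 5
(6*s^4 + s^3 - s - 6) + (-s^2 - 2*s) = 6*s^4 + s^3 - s^2 - 3*s - 6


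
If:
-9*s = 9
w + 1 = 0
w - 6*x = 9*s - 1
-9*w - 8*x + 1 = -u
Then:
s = -1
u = 2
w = -1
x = 3/2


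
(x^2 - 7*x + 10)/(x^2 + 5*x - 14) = (x - 5)/(x + 7)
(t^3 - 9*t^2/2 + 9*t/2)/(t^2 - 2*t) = (2*t^2 - 9*t + 9)/(2*(t - 2))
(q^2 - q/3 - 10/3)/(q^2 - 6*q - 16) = (-3*q^2 + q + 10)/(3*(-q^2 + 6*q + 16))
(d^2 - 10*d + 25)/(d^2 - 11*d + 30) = (d - 5)/(d - 6)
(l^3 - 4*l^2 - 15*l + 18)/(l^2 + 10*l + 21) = (l^2 - 7*l + 6)/(l + 7)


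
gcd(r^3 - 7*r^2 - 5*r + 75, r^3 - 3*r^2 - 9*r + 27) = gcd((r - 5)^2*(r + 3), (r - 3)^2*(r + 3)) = r + 3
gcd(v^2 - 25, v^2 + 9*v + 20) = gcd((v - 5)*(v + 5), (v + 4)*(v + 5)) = v + 5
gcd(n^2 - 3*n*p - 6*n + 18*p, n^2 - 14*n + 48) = n - 6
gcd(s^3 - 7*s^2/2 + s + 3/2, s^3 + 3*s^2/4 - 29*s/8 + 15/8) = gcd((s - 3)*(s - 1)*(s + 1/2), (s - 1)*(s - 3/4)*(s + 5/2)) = s - 1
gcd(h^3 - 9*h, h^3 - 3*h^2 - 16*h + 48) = h - 3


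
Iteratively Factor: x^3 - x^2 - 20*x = (x + 4)*(x^2 - 5*x) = (x - 5)*(x + 4)*(x)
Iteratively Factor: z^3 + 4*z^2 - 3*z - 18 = (z + 3)*(z^2 + z - 6) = (z - 2)*(z + 3)*(z + 3)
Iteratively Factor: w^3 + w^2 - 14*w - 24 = (w + 2)*(w^2 - w - 12) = (w - 4)*(w + 2)*(w + 3)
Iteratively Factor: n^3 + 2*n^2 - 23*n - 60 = (n + 3)*(n^2 - n - 20) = (n - 5)*(n + 3)*(n + 4)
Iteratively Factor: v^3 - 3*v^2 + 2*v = (v - 1)*(v^2 - 2*v) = v*(v - 1)*(v - 2)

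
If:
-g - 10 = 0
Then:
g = -10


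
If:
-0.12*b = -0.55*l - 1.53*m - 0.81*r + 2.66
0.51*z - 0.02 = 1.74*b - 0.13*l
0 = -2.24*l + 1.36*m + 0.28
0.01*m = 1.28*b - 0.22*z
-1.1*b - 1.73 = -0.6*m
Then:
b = -0.12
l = 1.74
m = 2.67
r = -2.96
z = -0.81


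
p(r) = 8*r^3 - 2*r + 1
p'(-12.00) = 3454.00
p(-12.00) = -13799.00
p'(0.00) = -2.00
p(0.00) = 1.00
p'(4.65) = 516.94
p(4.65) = 796.06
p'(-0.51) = 4.24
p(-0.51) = 0.96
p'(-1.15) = 29.74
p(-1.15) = -8.87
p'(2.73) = 176.87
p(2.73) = 158.31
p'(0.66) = 8.45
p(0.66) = 1.98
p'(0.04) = -1.96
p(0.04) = 0.92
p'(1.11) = 27.57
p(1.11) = 9.72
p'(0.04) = -1.96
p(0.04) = 0.92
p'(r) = 24*r^2 - 2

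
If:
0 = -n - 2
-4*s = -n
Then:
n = -2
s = -1/2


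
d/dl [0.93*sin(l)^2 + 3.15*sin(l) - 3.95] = (1.86*sin(l) + 3.15)*cos(l)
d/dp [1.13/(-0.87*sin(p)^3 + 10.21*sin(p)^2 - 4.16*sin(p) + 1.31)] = (2.9493*sin(p)^2 - 23.0746*sin(p) + 4.7008)*cos(p)/(0.87*sin(p)^3 - 10.21*sin(p)^2 + 4.16*sin(p) - 1.31)^2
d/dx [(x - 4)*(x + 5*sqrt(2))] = 2*x - 4 + 5*sqrt(2)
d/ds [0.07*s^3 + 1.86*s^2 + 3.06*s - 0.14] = 0.21*s^2 + 3.72*s + 3.06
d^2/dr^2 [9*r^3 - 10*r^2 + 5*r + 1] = 54*r - 20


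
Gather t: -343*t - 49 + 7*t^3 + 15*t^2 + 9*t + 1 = 7*t^3 + 15*t^2 - 334*t - 48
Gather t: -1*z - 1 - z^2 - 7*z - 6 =-z^2 - 8*z - 7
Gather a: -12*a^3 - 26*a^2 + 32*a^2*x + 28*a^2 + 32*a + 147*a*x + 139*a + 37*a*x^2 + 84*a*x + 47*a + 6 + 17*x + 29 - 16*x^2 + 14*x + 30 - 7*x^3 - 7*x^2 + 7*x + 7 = -12*a^3 + a^2*(32*x + 2) + a*(37*x^2 + 231*x + 218) - 7*x^3 - 23*x^2 + 38*x + 72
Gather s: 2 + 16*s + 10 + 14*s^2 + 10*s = 14*s^2 + 26*s + 12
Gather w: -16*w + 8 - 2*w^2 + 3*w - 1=-2*w^2 - 13*w + 7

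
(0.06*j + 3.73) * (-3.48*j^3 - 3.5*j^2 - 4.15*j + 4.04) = -0.2088*j^4 - 13.1904*j^3 - 13.304*j^2 - 15.2371*j + 15.0692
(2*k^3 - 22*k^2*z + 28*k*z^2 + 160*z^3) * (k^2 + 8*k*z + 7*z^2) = 2*k^5 - 6*k^4*z - 134*k^3*z^2 + 230*k^2*z^3 + 1476*k*z^4 + 1120*z^5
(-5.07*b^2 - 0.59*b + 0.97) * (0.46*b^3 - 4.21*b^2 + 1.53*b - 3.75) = -2.3322*b^5 + 21.0733*b^4 - 4.827*b^3 + 14.0261*b^2 + 3.6966*b - 3.6375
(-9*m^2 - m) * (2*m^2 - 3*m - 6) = -18*m^4 + 25*m^3 + 57*m^2 + 6*m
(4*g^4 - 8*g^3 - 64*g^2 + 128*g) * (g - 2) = 4*g^5 - 16*g^4 - 48*g^3 + 256*g^2 - 256*g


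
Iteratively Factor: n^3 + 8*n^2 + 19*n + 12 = (n + 1)*(n^2 + 7*n + 12) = (n + 1)*(n + 3)*(n + 4)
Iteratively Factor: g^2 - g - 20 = (g + 4)*(g - 5)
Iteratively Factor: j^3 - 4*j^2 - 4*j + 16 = (j - 4)*(j^2 - 4) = (j - 4)*(j + 2)*(j - 2)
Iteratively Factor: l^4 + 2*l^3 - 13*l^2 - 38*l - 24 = (l + 2)*(l^3 - 13*l - 12) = (l - 4)*(l + 2)*(l^2 + 4*l + 3) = (l - 4)*(l + 1)*(l + 2)*(l + 3)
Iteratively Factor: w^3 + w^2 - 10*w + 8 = (w + 4)*(w^2 - 3*w + 2) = (w - 2)*(w + 4)*(w - 1)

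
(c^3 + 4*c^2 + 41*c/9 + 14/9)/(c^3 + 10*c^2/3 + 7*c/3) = (c + 2/3)/c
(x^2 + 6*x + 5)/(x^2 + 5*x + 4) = (x + 5)/(x + 4)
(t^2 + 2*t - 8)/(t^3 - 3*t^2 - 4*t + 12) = (t + 4)/(t^2 - t - 6)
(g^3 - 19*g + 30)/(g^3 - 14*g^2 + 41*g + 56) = (g^3 - 19*g + 30)/(g^3 - 14*g^2 + 41*g + 56)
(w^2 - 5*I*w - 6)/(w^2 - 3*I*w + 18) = (w^2 - 5*I*w - 6)/(w^2 - 3*I*w + 18)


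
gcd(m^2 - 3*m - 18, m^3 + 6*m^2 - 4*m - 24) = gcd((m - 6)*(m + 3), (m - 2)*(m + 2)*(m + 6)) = 1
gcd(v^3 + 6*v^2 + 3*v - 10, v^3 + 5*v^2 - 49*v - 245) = v + 5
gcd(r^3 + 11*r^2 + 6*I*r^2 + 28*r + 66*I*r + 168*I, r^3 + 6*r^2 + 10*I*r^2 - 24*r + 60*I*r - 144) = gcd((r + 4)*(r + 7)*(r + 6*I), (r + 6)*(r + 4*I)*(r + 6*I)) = r + 6*I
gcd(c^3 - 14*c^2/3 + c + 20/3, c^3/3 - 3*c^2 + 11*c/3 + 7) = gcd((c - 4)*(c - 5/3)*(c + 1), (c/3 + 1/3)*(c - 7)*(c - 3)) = c + 1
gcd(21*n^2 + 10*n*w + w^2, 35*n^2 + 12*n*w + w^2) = 7*n + w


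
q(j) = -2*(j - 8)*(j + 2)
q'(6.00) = -12.00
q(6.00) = 32.00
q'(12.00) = -36.00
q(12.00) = -112.00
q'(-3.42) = 25.68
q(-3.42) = -32.43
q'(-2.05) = 20.20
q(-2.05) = -1.00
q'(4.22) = -4.88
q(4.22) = 47.02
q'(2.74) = 1.04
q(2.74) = 49.86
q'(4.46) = -5.84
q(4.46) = 45.74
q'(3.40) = -1.60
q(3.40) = 49.68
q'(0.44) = 10.24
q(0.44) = 36.89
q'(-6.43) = 37.72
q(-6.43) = -127.85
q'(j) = 12 - 4*j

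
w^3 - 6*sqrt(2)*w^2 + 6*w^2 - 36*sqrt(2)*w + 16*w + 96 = (w + 6)*(w - 4*sqrt(2))*(w - 2*sqrt(2))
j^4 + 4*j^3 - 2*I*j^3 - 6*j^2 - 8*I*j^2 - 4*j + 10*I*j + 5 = (j - 1)*(j + 5)*(j - I)^2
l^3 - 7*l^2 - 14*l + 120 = (l - 6)*(l - 5)*(l + 4)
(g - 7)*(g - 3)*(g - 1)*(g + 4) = g^4 - 7*g^3 - 13*g^2 + 103*g - 84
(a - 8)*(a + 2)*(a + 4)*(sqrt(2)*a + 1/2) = sqrt(2)*a^4 - 2*sqrt(2)*a^3 + a^3/2 - 40*sqrt(2)*a^2 - a^2 - 64*sqrt(2)*a - 20*a - 32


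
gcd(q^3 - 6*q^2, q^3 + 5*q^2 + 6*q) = q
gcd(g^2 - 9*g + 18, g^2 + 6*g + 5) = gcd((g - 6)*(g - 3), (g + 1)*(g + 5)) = 1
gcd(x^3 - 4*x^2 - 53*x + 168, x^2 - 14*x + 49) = 1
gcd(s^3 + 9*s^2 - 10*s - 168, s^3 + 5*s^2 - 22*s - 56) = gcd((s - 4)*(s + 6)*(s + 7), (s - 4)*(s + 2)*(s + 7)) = s^2 + 3*s - 28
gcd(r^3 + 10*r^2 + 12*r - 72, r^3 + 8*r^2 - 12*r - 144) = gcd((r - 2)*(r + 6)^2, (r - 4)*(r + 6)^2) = r^2 + 12*r + 36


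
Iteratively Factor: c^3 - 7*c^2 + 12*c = (c - 3)*(c^2 - 4*c) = c*(c - 3)*(c - 4)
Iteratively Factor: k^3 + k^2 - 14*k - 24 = (k + 3)*(k^2 - 2*k - 8) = (k + 2)*(k + 3)*(k - 4)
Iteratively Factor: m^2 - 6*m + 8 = (m - 4)*(m - 2)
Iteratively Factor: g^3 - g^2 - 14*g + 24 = (g - 3)*(g^2 + 2*g - 8) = (g - 3)*(g - 2)*(g + 4)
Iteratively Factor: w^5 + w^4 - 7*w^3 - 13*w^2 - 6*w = (w + 2)*(w^4 - w^3 - 5*w^2 - 3*w) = (w + 1)*(w + 2)*(w^3 - 2*w^2 - 3*w) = (w - 3)*(w + 1)*(w + 2)*(w^2 + w) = (w - 3)*(w + 1)^2*(w + 2)*(w)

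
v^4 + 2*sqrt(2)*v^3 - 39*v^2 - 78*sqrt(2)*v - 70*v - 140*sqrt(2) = (v - 7)*(v + 2)*(v + 5)*(v + 2*sqrt(2))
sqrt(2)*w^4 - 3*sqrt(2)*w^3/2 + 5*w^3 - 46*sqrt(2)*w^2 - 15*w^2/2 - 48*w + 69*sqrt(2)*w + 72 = (w - 3/2)*(w - 4*sqrt(2))*(w + 6*sqrt(2))*(sqrt(2)*w + 1)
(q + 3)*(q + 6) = q^2 + 9*q + 18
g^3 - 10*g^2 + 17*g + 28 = (g - 7)*(g - 4)*(g + 1)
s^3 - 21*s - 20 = (s - 5)*(s + 1)*(s + 4)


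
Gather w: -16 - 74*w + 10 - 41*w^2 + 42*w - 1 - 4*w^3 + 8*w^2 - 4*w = -4*w^3 - 33*w^2 - 36*w - 7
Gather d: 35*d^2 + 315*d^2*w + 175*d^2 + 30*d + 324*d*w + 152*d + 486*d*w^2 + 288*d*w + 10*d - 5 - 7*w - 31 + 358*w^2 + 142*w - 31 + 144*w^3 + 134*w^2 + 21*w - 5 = d^2*(315*w + 210) + d*(486*w^2 + 612*w + 192) + 144*w^3 + 492*w^2 + 156*w - 72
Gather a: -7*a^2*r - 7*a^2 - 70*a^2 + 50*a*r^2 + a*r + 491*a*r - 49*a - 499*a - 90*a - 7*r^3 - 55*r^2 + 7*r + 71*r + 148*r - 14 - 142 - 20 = a^2*(-7*r - 77) + a*(50*r^2 + 492*r - 638) - 7*r^3 - 55*r^2 + 226*r - 176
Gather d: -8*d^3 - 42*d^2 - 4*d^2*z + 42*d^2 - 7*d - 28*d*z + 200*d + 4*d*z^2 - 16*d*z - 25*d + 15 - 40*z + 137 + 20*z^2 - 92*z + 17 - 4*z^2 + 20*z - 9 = -8*d^3 - 4*d^2*z + d*(4*z^2 - 44*z + 168) + 16*z^2 - 112*z + 160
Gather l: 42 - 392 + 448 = 98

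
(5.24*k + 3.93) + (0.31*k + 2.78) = 5.55*k + 6.71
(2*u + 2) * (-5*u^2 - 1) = -10*u^3 - 10*u^2 - 2*u - 2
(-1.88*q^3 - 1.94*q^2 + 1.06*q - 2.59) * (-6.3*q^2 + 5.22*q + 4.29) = 11.844*q^5 + 2.4084*q^4 - 24.87*q^3 + 13.5276*q^2 - 8.9724*q - 11.1111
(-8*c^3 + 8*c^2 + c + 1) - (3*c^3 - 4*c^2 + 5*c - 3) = -11*c^3 + 12*c^2 - 4*c + 4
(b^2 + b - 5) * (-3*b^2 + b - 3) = -3*b^4 - 2*b^3 + 13*b^2 - 8*b + 15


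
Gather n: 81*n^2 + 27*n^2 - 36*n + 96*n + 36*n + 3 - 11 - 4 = 108*n^2 + 96*n - 12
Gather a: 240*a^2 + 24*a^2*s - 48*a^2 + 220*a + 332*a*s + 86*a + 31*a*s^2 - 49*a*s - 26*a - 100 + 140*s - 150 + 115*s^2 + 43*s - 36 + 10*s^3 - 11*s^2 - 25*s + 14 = a^2*(24*s + 192) + a*(31*s^2 + 283*s + 280) + 10*s^3 + 104*s^2 + 158*s - 272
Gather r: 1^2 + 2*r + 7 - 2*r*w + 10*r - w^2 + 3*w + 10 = r*(12 - 2*w) - w^2 + 3*w + 18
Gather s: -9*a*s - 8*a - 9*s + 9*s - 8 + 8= -9*a*s - 8*a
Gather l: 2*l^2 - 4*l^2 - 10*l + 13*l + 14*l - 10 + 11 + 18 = -2*l^2 + 17*l + 19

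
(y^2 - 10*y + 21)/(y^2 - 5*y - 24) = (-y^2 + 10*y - 21)/(-y^2 + 5*y + 24)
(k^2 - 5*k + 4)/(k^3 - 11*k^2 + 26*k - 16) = (k - 4)/(k^2 - 10*k + 16)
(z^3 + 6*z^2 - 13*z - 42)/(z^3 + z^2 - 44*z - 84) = (z^2 + 4*z - 21)/(z^2 - z - 42)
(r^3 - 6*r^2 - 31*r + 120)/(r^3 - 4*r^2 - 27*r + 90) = (r - 8)/(r - 6)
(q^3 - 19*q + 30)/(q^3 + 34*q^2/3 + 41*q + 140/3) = 3*(q^2 - 5*q + 6)/(3*q^2 + 19*q + 28)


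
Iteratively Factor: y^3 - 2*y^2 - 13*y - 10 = (y + 2)*(y^2 - 4*y - 5) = (y - 5)*(y + 2)*(y + 1)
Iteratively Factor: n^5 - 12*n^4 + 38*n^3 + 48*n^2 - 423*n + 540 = (n + 3)*(n^4 - 15*n^3 + 83*n^2 - 201*n + 180) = (n - 3)*(n + 3)*(n^3 - 12*n^2 + 47*n - 60) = (n - 5)*(n - 3)*(n + 3)*(n^2 - 7*n + 12) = (n - 5)*(n - 4)*(n - 3)*(n + 3)*(n - 3)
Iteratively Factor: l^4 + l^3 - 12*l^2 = (l)*(l^3 + l^2 - 12*l) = l^2*(l^2 + l - 12) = l^2*(l + 4)*(l - 3)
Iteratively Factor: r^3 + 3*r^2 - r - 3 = (r - 1)*(r^2 + 4*r + 3) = (r - 1)*(r + 1)*(r + 3)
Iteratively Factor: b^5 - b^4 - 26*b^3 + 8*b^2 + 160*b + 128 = (b - 4)*(b^4 + 3*b^3 - 14*b^2 - 48*b - 32) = (b - 4)*(b + 4)*(b^3 - b^2 - 10*b - 8) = (b - 4)*(b + 1)*(b + 4)*(b^2 - 2*b - 8) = (b - 4)*(b + 1)*(b + 2)*(b + 4)*(b - 4)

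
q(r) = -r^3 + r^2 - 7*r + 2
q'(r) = -3*r^2 + 2*r - 7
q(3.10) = -39.88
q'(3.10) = -29.63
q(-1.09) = 12.11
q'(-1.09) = -12.74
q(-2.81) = 51.75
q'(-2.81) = -36.31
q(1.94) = -15.12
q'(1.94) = -14.41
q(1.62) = -10.97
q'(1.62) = -11.63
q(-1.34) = 15.58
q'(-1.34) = -15.07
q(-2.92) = 55.86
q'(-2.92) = -38.42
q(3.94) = -71.22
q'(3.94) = -45.69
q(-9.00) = 875.00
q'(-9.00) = -268.00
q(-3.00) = 59.00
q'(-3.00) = -40.00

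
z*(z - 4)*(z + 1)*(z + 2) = z^4 - z^3 - 10*z^2 - 8*z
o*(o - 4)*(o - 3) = o^3 - 7*o^2 + 12*o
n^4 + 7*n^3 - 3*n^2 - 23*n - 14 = (n - 2)*(n + 1)^2*(n + 7)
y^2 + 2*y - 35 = (y - 5)*(y + 7)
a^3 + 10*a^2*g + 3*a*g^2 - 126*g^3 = (a - 3*g)*(a + 6*g)*(a + 7*g)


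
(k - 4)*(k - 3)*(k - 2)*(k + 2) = k^4 - 7*k^3 + 8*k^2 + 28*k - 48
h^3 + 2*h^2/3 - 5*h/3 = h*(h - 1)*(h + 5/3)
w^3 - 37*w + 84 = (w - 4)*(w - 3)*(w + 7)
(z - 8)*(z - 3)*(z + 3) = z^3 - 8*z^2 - 9*z + 72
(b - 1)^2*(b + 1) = b^3 - b^2 - b + 1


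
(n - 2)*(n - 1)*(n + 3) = n^3 - 7*n + 6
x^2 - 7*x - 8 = (x - 8)*(x + 1)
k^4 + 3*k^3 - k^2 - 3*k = k*(k - 1)*(k + 1)*(k + 3)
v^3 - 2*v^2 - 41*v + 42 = (v - 7)*(v - 1)*(v + 6)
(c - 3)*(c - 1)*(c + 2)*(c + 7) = c^4 + 5*c^3 - 19*c^2 - 29*c + 42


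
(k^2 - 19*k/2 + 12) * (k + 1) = k^3 - 17*k^2/2 + 5*k/2 + 12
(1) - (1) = 0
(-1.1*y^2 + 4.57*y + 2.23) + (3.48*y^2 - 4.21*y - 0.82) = 2.38*y^2 + 0.36*y + 1.41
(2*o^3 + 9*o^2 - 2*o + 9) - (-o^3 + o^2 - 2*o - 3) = 3*o^3 + 8*o^2 + 12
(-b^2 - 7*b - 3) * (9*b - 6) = -9*b^3 - 57*b^2 + 15*b + 18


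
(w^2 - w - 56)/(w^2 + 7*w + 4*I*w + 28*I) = (w - 8)/(w + 4*I)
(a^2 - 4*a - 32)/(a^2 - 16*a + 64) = (a + 4)/(a - 8)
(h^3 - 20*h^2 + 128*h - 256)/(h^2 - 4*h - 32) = (h^2 - 12*h + 32)/(h + 4)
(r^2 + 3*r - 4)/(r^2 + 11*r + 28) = (r - 1)/(r + 7)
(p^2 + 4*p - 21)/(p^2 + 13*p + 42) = (p - 3)/(p + 6)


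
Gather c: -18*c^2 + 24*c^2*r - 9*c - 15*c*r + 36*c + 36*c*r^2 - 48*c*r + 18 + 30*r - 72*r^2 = c^2*(24*r - 18) + c*(36*r^2 - 63*r + 27) - 72*r^2 + 30*r + 18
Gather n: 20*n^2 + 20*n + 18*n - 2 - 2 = 20*n^2 + 38*n - 4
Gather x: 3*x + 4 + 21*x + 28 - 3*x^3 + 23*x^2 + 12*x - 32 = -3*x^3 + 23*x^2 + 36*x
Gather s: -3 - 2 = -5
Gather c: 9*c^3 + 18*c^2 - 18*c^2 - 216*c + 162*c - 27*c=9*c^3 - 81*c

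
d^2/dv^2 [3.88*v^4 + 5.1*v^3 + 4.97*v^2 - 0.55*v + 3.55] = 46.56*v^2 + 30.6*v + 9.94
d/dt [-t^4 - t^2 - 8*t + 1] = -4*t^3 - 2*t - 8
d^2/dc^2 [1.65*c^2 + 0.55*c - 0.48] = 3.30000000000000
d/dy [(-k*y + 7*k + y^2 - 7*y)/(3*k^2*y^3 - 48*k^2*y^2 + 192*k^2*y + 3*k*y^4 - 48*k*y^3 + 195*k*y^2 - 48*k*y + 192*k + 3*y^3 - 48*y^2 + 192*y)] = ((-k + 2*y - 7)*(k^2*y^3 - 16*k^2*y^2 + 64*k^2*y + k*y^4 - 16*k*y^3 + 65*k*y^2 - 16*k*y + 64*k + y^3 - 16*y^2 + 64*y) + (k*y - 7*k - y^2 + 7*y)*(3*k^2*y^2 - 32*k^2*y + 64*k^2 + 4*k*y^3 - 48*k*y^2 + 130*k*y - 16*k + 3*y^2 - 32*y + 64))/(3*(k^2*y^3 - 16*k^2*y^2 + 64*k^2*y + k*y^4 - 16*k*y^3 + 65*k*y^2 - 16*k*y + 64*k + y^3 - 16*y^2 + 64*y)^2)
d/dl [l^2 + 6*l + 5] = 2*l + 6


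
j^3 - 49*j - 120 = (j - 8)*(j + 3)*(j + 5)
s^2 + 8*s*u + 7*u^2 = (s + u)*(s + 7*u)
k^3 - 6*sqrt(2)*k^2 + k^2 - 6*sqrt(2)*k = k*(k + 1)*(k - 6*sqrt(2))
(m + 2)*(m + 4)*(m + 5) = m^3 + 11*m^2 + 38*m + 40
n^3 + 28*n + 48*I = (n - 6*I)*(n + 2*I)*(n + 4*I)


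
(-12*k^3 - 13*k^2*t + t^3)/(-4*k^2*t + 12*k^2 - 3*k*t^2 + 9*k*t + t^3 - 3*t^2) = (3*k + t)/(t - 3)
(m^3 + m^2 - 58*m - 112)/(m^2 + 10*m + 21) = (m^2 - 6*m - 16)/(m + 3)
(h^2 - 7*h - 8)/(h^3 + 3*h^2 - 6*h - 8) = (h - 8)/(h^2 + 2*h - 8)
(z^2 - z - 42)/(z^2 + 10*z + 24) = (z - 7)/(z + 4)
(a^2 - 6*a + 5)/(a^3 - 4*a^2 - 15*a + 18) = (a - 5)/(a^2 - 3*a - 18)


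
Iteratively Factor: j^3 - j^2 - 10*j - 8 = (j + 1)*(j^2 - 2*j - 8) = (j - 4)*(j + 1)*(j + 2)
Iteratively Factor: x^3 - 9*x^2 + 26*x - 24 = (x - 2)*(x^2 - 7*x + 12) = (x - 4)*(x - 2)*(x - 3)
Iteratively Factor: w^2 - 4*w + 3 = (w - 3)*(w - 1)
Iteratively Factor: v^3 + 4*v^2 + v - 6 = (v + 2)*(v^2 + 2*v - 3) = (v + 2)*(v + 3)*(v - 1)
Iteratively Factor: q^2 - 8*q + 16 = (q - 4)*(q - 4)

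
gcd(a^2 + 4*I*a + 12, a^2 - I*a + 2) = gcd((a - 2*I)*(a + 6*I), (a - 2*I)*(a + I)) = a - 2*I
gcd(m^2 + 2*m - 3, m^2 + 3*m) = m + 3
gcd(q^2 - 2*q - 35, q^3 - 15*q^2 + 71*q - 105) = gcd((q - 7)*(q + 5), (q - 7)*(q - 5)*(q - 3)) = q - 7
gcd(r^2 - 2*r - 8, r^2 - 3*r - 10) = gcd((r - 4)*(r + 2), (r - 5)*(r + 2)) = r + 2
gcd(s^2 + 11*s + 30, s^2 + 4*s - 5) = s + 5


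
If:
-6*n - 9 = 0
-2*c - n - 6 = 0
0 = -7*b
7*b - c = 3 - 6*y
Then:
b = 0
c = -9/4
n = -3/2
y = 1/8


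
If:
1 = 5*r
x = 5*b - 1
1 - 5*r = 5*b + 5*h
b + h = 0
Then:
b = x/5 + 1/5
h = -x/5 - 1/5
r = 1/5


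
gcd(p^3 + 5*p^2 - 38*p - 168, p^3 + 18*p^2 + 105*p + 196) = p^2 + 11*p + 28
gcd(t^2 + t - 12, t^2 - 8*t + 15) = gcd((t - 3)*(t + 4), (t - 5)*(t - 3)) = t - 3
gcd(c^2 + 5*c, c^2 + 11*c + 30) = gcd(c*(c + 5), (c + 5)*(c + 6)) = c + 5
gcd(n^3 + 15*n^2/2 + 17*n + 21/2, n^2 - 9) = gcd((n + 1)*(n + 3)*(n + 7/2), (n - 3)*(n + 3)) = n + 3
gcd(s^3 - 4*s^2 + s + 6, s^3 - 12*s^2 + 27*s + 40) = s + 1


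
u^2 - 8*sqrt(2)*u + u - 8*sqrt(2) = (u + 1)*(u - 8*sqrt(2))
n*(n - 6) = n^2 - 6*n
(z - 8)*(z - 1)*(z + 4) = z^3 - 5*z^2 - 28*z + 32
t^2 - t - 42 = (t - 7)*(t + 6)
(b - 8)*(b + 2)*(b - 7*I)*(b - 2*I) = b^4 - 6*b^3 - 9*I*b^3 - 30*b^2 + 54*I*b^2 + 84*b + 144*I*b + 224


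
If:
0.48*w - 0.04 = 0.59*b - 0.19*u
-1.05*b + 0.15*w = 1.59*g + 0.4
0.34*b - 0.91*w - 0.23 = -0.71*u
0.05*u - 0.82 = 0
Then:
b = 22.15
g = -12.92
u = 16.40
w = 20.82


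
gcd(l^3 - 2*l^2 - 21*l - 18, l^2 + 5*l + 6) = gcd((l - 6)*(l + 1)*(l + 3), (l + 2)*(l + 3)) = l + 3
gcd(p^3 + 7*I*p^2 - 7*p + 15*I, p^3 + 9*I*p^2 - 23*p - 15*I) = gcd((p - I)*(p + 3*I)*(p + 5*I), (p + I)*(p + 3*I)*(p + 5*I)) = p^2 + 8*I*p - 15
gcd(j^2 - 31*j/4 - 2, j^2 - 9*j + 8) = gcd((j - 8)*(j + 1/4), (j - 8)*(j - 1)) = j - 8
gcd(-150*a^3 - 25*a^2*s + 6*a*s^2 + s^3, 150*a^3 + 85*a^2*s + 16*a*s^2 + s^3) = 30*a^2 + 11*a*s + s^2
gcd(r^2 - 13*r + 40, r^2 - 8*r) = r - 8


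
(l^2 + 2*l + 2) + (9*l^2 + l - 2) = 10*l^2 + 3*l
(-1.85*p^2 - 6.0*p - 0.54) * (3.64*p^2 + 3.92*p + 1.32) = -6.734*p^4 - 29.092*p^3 - 27.9276*p^2 - 10.0368*p - 0.7128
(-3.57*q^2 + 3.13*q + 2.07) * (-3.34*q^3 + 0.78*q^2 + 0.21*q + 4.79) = 11.9238*q^5 - 13.2388*q^4 - 5.2221*q^3 - 14.8284*q^2 + 15.4274*q + 9.9153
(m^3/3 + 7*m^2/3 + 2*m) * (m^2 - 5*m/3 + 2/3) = m^5/3 + 16*m^4/9 - 5*m^3/3 - 16*m^2/9 + 4*m/3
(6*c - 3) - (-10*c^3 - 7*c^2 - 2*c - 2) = 10*c^3 + 7*c^2 + 8*c - 1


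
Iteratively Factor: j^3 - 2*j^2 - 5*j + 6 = (j - 1)*(j^2 - j - 6) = (j - 3)*(j - 1)*(j + 2)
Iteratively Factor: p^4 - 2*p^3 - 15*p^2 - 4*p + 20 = (p - 5)*(p^3 + 3*p^2 - 4) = (p - 5)*(p - 1)*(p^2 + 4*p + 4) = (p - 5)*(p - 1)*(p + 2)*(p + 2)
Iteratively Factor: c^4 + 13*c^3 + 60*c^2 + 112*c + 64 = (c + 4)*(c^3 + 9*c^2 + 24*c + 16) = (c + 1)*(c + 4)*(c^2 + 8*c + 16) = (c + 1)*(c + 4)^2*(c + 4)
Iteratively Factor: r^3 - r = (r)*(r^2 - 1) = r*(r + 1)*(r - 1)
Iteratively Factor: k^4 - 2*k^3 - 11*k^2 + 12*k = (k - 1)*(k^3 - k^2 - 12*k) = k*(k - 1)*(k^2 - k - 12) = k*(k - 1)*(k + 3)*(k - 4)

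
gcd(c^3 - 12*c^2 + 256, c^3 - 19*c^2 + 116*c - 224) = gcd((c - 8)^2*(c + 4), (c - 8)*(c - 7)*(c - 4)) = c - 8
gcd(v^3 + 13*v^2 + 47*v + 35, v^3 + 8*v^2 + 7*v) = v^2 + 8*v + 7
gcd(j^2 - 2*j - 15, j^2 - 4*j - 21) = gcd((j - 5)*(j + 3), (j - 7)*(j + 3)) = j + 3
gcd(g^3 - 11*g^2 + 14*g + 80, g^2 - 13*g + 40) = g^2 - 13*g + 40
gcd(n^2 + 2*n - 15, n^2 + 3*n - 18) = n - 3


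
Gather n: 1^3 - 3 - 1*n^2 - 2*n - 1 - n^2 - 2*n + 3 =-2*n^2 - 4*n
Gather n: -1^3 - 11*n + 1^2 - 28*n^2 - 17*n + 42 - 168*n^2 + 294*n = -196*n^2 + 266*n + 42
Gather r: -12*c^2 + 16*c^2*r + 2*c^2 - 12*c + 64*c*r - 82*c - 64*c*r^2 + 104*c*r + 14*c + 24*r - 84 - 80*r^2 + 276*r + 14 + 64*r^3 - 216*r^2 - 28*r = -10*c^2 - 80*c + 64*r^3 + r^2*(-64*c - 296) + r*(16*c^2 + 168*c + 272) - 70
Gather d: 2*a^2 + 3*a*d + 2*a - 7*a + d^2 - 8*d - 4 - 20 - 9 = 2*a^2 - 5*a + d^2 + d*(3*a - 8) - 33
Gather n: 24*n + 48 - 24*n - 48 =0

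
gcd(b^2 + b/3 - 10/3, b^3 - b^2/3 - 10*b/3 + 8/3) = b + 2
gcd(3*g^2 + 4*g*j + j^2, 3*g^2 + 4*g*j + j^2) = 3*g^2 + 4*g*j + j^2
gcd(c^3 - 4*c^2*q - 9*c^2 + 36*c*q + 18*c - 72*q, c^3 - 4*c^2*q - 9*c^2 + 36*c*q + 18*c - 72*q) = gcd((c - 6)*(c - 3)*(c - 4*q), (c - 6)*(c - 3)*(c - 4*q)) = -c^3 + 4*c^2*q + 9*c^2 - 36*c*q - 18*c + 72*q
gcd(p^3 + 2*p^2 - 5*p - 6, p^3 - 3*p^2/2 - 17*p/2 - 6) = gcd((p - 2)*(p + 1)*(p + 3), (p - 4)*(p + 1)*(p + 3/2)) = p + 1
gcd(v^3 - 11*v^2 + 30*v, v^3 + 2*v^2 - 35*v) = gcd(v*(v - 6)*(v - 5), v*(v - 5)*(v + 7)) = v^2 - 5*v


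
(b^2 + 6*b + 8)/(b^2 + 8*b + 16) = (b + 2)/(b + 4)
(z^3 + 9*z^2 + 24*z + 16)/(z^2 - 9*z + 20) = (z^3 + 9*z^2 + 24*z + 16)/(z^2 - 9*z + 20)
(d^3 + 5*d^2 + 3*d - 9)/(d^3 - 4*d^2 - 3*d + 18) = (d^3 + 5*d^2 + 3*d - 9)/(d^3 - 4*d^2 - 3*d + 18)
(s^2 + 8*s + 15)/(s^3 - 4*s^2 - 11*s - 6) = (s^2 + 8*s + 15)/(s^3 - 4*s^2 - 11*s - 6)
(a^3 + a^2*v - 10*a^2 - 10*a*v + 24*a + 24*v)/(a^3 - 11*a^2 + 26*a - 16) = (a^3 + a^2*v - 10*a^2 - 10*a*v + 24*a + 24*v)/(a^3 - 11*a^2 + 26*a - 16)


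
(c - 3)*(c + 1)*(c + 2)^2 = c^4 + 2*c^3 - 7*c^2 - 20*c - 12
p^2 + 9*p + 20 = (p + 4)*(p + 5)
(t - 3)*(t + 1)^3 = t^4 - 6*t^2 - 8*t - 3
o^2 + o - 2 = (o - 1)*(o + 2)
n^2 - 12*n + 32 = (n - 8)*(n - 4)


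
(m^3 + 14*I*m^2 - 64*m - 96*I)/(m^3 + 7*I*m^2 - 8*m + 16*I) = (m + 6*I)/(m - I)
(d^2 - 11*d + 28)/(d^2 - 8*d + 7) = (d - 4)/(d - 1)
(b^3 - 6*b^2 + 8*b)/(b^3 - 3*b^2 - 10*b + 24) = b/(b + 3)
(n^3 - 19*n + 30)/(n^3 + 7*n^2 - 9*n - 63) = (n^2 + 3*n - 10)/(n^2 + 10*n + 21)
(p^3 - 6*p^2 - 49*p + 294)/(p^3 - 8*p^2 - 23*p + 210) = (p + 7)/(p + 5)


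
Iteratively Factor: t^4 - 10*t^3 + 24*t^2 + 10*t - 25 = (t - 1)*(t^3 - 9*t^2 + 15*t + 25) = (t - 5)*(t - 1)*(t^2 - 4*t - 5) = (t - 5)*(t - 1)*(t + 1)*(t - 5)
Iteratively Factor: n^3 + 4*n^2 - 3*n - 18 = (n + 3)*(n^2 + n - 6) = (n - 2)*(n + 3)*(n + 3)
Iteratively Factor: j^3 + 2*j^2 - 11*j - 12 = (j + 1)*(j^2 + j - 12) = (j - 3)*(j + 1)*(j + 4)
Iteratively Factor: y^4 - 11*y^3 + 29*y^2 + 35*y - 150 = (y - 3)*(y^3 - 8*y^2 + 5*y + 50) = (y - 5)*(y - 3)*(y^2 - 3*y - 10) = (y - 5)^2*(y - 3)*(y + 2)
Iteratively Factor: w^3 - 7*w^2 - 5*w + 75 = (w + 3)*(w^2 - 10*w + 25) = (w - 5)*(w + 3)*(w - 5)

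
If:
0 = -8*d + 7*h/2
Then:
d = 7*h/16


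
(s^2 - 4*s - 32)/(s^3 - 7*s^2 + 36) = (s^2 - 4*s - 32)/(s^3 - 7*s^2 + 36)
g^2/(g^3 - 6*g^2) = 1/(g - 6)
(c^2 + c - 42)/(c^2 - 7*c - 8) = (-c^2 - c + 42)/(-c^2 + 7*c + 8)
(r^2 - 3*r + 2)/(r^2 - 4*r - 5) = (-r^2 + 3*r - 2)/(-r^2 + 4*r + 5)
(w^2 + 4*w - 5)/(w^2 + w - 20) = (w - 1)/(w - 4)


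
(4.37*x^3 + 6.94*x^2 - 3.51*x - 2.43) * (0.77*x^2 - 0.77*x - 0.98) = 3.3649*x^5 + 1.9789*x^4 - 12.3291*x^3 - 5.9696*x^2 + 5.3109*x + 2.3814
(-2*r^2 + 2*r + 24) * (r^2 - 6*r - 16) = -2*r^4 + 14*r^3 + 44*r^2 - 176*r - 384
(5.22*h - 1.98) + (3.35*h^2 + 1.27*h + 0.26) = 3.35*h^2 + 6.49*h - 1.72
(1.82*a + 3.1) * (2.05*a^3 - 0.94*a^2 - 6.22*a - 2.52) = 3.731*a^4 + 4.6442*a^3 - 14.2344*a^2 - 23.8684*a - 7.812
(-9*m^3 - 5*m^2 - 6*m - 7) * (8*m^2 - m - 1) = -72*m^5 - 31*m^4 - 34*m^3 - 45*m^2 + 13*m + 7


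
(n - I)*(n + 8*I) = n^2 + 7*I*n + 8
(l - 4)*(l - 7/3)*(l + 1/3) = l^3 - 6*l^2 + 65*l/9 + 28/9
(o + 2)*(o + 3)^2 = o^3 + 8*o^2 + 21*o + 18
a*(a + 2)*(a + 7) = a^3 + 9*a^2 + 14*a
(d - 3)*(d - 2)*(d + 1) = d^3 - 4*d^2 + d + 6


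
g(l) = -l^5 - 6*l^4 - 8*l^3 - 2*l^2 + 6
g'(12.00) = -148656.00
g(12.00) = -387354.00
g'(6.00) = -12552.00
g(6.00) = -17346.00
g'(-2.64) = 42.01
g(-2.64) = -23.95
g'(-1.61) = 10.79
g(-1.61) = 4.71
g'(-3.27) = 23.94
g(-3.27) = -47.80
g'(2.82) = -1056.56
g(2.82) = -747.09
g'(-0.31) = -0.40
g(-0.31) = 5.99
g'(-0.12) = 0.17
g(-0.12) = 5.98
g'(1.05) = -64.52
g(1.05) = -14.04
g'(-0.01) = 0.04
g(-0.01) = 6.00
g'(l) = -5*l^4 - 24*l^3 - 24*l^2 - 4*l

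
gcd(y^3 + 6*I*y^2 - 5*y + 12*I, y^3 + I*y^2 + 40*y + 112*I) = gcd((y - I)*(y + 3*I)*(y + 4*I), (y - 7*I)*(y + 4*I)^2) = y + 4*I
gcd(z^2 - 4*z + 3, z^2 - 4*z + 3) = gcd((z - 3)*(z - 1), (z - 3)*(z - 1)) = z^2 - 4*z + 3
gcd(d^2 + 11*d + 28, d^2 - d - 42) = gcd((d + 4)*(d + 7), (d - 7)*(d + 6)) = 1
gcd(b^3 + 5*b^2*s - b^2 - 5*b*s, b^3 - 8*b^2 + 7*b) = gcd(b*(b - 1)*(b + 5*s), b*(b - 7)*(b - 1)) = b^2 - b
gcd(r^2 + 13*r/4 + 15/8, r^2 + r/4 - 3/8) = r + 3/4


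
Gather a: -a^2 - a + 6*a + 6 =-a^2 + 5*a + 6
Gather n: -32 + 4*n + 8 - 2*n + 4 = 2*n - 20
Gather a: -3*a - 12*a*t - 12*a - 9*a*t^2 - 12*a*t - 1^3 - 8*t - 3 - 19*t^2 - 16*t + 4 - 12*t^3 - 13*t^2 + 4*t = a*(-9*t^2 - 24*t - 15) - 12*t^3 - 32*t^2 - 20*t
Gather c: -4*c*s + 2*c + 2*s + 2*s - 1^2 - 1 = c*(2 - 4*s) + 4*s - 2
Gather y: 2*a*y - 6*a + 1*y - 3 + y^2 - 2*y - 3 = -6*a + y^2 + y*(2*a - 1) - 6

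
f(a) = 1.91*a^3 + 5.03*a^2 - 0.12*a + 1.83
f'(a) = 5.73*a^2 + 10.06*a - 0.12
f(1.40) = 16.76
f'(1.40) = 25.19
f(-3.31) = -11.93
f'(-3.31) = 29.36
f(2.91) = 91.14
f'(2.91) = 77.68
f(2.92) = 91.92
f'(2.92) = 78.11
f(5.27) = 420.45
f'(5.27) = 212.03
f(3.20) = 115.54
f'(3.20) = 90.75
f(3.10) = 106.70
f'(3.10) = 86.13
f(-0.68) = 3.64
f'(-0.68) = -4.31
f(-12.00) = -2572.89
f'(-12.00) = 704.28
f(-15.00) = -5310.87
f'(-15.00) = 1138.23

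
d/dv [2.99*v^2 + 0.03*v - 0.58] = 5.98*v + 0.03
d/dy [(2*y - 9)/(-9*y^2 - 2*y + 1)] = 2*(9*y^2 - 81*y - 8)/(81*y^4 + 36*y^3 - 14*y^2 - 4*y + 1)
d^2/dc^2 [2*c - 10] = 0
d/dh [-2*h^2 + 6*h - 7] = 6 - 4*h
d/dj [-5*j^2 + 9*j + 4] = 9 - 10*j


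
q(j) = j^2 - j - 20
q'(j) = 2*j - 1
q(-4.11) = 1.00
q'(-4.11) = -9.22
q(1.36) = -19.51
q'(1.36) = 1.72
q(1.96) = -18.12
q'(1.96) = 2.92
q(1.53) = -19.19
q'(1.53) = 2.06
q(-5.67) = 17.82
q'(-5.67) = -12.34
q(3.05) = -13.75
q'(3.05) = 5.10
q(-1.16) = -17.49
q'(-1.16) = -3.32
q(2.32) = -16.94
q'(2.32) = 3.64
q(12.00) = 112.00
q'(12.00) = 23.00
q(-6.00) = 22.00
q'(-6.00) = -13.00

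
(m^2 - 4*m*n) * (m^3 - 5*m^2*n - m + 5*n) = m^5 - 9*m^4*n + 20*m^3*n^2 - m^3 + 9*m^2*n - 20*m*n^2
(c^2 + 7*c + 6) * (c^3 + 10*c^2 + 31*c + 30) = c^5 + 17*c^4 + 107*c^3 + 307*c^2 + 396*c + 180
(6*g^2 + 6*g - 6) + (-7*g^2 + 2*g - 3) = -g^2 + 8*g - 9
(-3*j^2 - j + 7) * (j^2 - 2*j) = -3*j^4 + 5*j^3 + 9*j^2 - 14*j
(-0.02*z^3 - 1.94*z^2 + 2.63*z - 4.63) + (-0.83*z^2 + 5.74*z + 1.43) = -0.02*z^3 - 2.77*z^2 + 8.37*z - 3.2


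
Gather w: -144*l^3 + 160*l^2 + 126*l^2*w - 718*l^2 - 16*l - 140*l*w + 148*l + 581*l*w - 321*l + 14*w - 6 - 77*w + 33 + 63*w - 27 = -144*l^3 - 558*l^2 - 189*l + w*(126*l^2 + 441*l)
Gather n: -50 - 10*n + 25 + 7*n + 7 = -3*n - 18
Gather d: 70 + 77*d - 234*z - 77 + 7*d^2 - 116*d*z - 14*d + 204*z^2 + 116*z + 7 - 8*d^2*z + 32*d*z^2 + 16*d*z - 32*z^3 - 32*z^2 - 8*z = d^2*(7 - 8*z) + d*(32*z^2 - 100*z + 63) - 32*z^3 + 172*z^2 - 126*z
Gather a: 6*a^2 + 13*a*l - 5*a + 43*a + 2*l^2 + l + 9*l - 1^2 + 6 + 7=6*a^2 + a*(13*l + 38) + 2*l^2 + 10*l + 12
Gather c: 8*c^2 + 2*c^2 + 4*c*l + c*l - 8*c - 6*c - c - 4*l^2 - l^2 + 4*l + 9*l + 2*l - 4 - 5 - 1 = 10*c^2 + c*(5*l - 15) - 5*l^2 + 15*l - 10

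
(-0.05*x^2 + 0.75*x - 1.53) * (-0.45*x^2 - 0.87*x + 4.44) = 0.0225*x^4 - 0.294*x^3 - 0.186*x^2 + 4.6611*x - 6.7932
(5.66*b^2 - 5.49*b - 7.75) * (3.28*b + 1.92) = 18.5648*b^3 - 7.14*b^2 - 35.9608*b - 14.88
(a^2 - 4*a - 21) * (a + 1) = a^3 - 3*a^2 - 25*a - 21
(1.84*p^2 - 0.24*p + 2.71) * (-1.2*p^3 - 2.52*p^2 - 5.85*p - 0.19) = -2.208*p^5 - 4.3488*p^4 - 13.4112*p^3 - 5.7748*p^2 - 15.8079*p - 0.5149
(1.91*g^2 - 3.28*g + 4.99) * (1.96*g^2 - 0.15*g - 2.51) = 3.7436*g^4 - 6.7153*g^3 + 5.4783*g^2 + 7.4843*g - 12.5249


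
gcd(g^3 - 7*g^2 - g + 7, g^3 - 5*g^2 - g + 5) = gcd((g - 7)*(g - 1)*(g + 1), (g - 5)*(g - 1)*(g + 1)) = g^2 - 1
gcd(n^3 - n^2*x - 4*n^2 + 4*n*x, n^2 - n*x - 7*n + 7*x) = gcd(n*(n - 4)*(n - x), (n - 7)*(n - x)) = -n + x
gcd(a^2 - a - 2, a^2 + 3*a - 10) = a - 2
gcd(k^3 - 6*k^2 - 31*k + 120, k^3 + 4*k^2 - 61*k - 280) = k^2 - 3*k - 40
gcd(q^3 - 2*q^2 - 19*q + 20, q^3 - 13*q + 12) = q^2 + 3*q - 4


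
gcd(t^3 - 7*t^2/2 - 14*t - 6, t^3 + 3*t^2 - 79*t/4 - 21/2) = t + 1/2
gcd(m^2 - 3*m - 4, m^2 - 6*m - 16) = 1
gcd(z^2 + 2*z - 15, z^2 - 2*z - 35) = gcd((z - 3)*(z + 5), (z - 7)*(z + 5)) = z + 5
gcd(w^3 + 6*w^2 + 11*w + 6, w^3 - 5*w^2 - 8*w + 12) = w + 2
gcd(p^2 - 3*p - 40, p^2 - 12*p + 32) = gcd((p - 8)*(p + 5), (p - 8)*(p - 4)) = p - 8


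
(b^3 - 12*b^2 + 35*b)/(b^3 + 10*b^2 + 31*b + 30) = b*(b^2 - 12*b + 35)/(b^3 + 10*b^2 + 31*b + 30)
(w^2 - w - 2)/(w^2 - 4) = (w + 1)/(w + 2)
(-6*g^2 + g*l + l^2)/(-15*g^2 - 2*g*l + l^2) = (2*g - l)/(5*g - l)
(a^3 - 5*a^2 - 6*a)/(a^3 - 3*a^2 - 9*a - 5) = a*(a - 6)/(a^2 - 4*a - 5)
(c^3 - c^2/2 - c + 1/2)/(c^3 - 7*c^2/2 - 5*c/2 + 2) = (c - 1)/(c - 4)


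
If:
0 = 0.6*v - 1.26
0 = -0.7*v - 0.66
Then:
No Solution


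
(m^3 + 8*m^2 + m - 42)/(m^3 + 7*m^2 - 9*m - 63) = (m - 2)/(m - 3)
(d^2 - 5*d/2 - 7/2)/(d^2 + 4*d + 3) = (d - 7/2)/(d + 3)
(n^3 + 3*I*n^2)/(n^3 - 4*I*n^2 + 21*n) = n/(n - 7*I)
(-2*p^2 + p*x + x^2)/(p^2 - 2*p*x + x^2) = (2*p + x)/(-p + x)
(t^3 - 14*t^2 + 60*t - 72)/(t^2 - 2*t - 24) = (t^2 - 8*t + 12)/(t + 4)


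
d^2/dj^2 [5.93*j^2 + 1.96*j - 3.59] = 11.8600000000000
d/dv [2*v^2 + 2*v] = 4*v + 2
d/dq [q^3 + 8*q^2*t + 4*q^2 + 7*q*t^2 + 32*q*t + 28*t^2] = 3*q^2 + 16*q*t + 8*q + 7*t^2 + 32*t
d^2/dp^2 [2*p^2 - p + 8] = 4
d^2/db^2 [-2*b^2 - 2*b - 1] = -4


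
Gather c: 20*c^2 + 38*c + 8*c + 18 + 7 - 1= 20*c^2 + 46*c + 24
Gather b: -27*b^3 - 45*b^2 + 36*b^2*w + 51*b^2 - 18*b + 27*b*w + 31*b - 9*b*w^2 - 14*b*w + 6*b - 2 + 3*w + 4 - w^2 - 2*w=-27*b^3 + b^2*(36*w + 6) + b*(-9*w^2 + 13*w + 19) - w^2 + w + 2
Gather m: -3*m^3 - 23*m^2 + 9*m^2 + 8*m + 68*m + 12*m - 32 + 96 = -3*m^3 - 14*m^2 + 88*m + 64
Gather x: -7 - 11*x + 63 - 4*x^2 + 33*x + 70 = -4*x^2 + 22*x + 126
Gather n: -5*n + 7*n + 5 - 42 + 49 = 2*n + 12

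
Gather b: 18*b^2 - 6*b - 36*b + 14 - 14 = 18*b^2 - 42*b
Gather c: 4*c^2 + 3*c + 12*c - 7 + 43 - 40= 4*c^2 + 15*c - 4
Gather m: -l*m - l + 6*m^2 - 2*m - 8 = -l + 6*m^2 + m*(-l - 2) - 8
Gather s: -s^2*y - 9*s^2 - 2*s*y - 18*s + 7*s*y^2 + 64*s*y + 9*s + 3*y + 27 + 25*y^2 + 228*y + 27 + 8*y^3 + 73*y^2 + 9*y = s^2*(-y - 9) + s*(7*y^2 + 62*y - 9) + 8*y^3 + 98*y^2 + 240*y + 54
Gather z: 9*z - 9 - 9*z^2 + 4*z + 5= -9*z^2 + 13*z - 4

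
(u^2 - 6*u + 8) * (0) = 0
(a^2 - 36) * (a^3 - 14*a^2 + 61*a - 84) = a^5 - 14*a^4 + 25*a^3 + 420*a^2 - 2196*a + 3024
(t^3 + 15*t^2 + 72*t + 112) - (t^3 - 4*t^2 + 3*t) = 19*t^2 + 69*t + 112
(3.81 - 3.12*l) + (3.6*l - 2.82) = 0.48*l + 0.99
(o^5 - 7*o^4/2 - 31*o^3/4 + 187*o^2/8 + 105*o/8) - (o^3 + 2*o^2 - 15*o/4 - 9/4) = o^5 - 7*o^4/2 - 35*o^3/4 + 171*o^2/8 + 135*o/8 + 9/4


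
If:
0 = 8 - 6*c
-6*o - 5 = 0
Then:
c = 4/3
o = -5/6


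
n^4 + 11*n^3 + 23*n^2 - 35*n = n*(n - 1)*(n + 5)*(n + 7)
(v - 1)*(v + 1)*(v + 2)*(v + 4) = v^4 + 6*v^3 + 7*v^2 - 6*v - 8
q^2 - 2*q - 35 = (q - 7)*(q + 5)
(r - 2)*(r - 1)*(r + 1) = r^3 - 2*r^2 - r + 2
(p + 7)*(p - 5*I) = p^2 + 7*p - 5*I*p - 35*I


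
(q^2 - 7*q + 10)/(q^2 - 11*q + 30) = (q - 2)/(q - 6)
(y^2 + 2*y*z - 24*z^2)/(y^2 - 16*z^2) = (y + 6*z)/(y + 4*z)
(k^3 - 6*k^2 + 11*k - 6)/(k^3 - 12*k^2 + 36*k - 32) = (k^2 - 4*k + 3)/(k^2 - 10*k + 16)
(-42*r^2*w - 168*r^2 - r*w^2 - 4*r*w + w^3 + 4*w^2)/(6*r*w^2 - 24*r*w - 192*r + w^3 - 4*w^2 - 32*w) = (-7*r + w)/(w - 8)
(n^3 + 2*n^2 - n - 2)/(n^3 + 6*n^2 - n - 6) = (n + 2)/(n + 6)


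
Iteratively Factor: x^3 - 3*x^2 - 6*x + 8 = (x + 2)*(x^2 - 5*x + 4) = (x - 4)*(x + 2)*(x - 1)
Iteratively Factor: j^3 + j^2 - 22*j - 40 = (j - 5)*(j^2 + 6*j + 8) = (j - 5)*(j + 4)*(j + 2)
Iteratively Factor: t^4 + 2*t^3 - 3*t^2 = (t)*(t^3 + 2*t^2 - 3*t) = t^2*(t^2 + 2*t - 3) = t^2*(t - 1)*(t + 3)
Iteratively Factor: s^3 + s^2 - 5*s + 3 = (s + 3)*(s^2 - 2*s + 1) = (s - 1)*(s + 3)*(s - 1)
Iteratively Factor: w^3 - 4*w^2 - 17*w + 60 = (w + 4)*(w^2 - 8*w + 15) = (w - 3)*(w + 4)*(w - 5)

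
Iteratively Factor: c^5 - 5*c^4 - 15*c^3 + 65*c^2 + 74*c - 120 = (c - 1)*(c^4 - 4*c^3 - 19*c^2 + 46*c + 120) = (c - 1)*(c + 3)*(c^3 - 7*c^2 + 2*c + 40) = (c - 4)*(c - 1)*(c + 3)*(c^2 - 3*c - 10) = (c - 5)*(c - 4)*(c - 1)*(c + 3)*(c + 2)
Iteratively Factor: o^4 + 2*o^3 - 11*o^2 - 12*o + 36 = (o - 2)*(o^3 + 4*o^2 - 3*o - 18) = (o - 2)*(o + 3)*(o^2 + o - 6) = (o - 2)^2*(o + 3)*(o + 3)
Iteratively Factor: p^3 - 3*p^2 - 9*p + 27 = (p + 3)*(p^2 - 6*p + 9) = (p - 3)*(p + 3)*(p - 3)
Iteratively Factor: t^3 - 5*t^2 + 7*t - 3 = (t - 1)*(t^2 - 4*t + 3) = (t - 3)*(t - 1)*(t - 1)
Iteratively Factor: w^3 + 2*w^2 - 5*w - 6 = (w - 2)*(w^2 + 4*w + 3) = (w - 2)*(w + 1)*(w + 3)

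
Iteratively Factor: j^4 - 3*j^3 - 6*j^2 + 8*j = (j - 1)*(j^3 - 2*j^2 - 8*j) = j*(j - 1)*(j^2 - 2*j - 8) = j*(j - 4)*(j - 1)*(j + 2)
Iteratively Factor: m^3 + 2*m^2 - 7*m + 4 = (m + 4)*(m^2 - 2*m + 1) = (m - 1)*(m + 4)*(m - 1)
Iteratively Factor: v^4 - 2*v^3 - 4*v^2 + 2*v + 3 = (v + 1)*(v^3 - 3*v^2 - v + 3) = (v + 1)^2*(v^2 - 4*v + 3) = (v - 1)*(v + 1)^2*(v - 3)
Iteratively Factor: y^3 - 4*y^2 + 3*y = (y - 3)*(y^2 - y) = y*(y - 3)*(y - 1)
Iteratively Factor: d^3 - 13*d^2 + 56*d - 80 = (d - 4)*(d^2 - 9*d + 20) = (d - 4)^2*(d - 5)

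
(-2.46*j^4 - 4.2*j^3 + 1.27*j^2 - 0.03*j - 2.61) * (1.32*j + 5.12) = -3.2472*j^5 - 18.1392*j^4 - 19.8276*j^3 + 6.4628*j^2 - 3.5988*j - 13.3632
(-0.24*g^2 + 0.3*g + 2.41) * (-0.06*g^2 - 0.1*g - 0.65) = 0.0144*g^4 + 0.006*g^3 - 0.0186*g^2 - 0.436*g - 1.5665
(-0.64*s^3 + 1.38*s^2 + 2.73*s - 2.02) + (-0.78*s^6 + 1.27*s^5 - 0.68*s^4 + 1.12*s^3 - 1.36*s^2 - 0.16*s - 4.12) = -0.78*s^6 + 1.27*s^5 - 0.68*s^4 + 0.48*s^3 + 0.0199999999999998*s^2 + 2.57*s - 6.14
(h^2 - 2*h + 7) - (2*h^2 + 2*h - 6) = -h^2 - 4*h + 13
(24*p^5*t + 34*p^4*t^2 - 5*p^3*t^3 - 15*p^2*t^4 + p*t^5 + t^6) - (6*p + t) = 24*p^5*t + 34*p^4*t^2 - 5*p^3*t^3 - 15*p^2*t^4 + p*t^5 - 6*p + t^6 - t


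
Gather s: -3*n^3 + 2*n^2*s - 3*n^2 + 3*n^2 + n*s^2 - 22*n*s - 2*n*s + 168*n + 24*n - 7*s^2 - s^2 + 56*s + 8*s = -3*n^3 + 192*n + s^2*(n - 8) + s*(2*n^2 - 24*n + 64)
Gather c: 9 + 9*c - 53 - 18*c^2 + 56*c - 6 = -18*c^2 + 65*c - 50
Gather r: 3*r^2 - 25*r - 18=3*r^2 - 25*r - 18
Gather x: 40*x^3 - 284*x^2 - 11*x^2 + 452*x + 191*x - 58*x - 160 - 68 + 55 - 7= 40*x^3 - 295*x^2 + 585*x - 180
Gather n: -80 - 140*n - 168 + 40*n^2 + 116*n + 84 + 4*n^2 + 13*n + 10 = 44*n^2 - 11*n - 154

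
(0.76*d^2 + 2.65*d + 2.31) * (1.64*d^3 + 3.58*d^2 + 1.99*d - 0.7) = 1.2464*d^5 + 7.0668*d^4 + 14.7878*d^3 + 13.0113*d^2 + 2.7419*d - 1.617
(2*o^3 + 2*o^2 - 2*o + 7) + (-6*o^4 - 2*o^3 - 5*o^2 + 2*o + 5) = -6*o^4 - 3*o^2 + 12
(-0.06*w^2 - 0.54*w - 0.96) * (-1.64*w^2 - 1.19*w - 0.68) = 0.0984*w^4 + 0.957*w^3 + 2.2578*w^2 + 1.5096*w + 0.6528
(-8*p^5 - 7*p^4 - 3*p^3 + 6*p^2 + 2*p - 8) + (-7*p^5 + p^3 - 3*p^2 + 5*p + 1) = -15*p^5 - 7*p^4 - 2*p^3 + 3*p^2 + 7*p - 7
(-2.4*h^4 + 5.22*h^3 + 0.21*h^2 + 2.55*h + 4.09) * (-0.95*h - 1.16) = 2.28*h^5 - 2.175*h^4 - 6.2547*h^3 - 2.6661*h^2 - 6.8435*h - 4.7444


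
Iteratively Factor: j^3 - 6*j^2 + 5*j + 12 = (j - 4)*(j^2 - 2*j - 3) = (j - 4)*(j + 1)*(j - 3)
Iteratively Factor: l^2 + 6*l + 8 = (l + 2)*(l + 4)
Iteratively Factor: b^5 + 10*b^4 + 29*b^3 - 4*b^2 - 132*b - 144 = (b + 4)*(b^4 + 6*b^3 + 5*b^2 - 24*b - 36) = (b + 3)*(b + 4)*(b^3 + 3*b^2 - 4*b - 12) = (b - 2)*(b + 3)*(b + 4)*(b^2 + 5*b + 6) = (b - 2)*(b + 2)*(b + 3)*(b + 4)*(b + 3)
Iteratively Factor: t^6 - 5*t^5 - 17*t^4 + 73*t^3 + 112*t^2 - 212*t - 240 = (t + 2)*(t^5 - 7*t^4 - 3*t^3 + 79*t^2 - 46*t - 120) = (t - 4)*(t + 2)*(t^4 - 3*t^3 - 15*t^2 + 19*t + 30) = (t - 4)*(t + 2)*(t + 3)*(t^3 - 6*t^2 + 3*t + 10) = (t - 5)*(t - 4)*(t + 2)*(t + 3)*(t^2 - t - 2) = (t - 5)*(t - 4)*(t - 2)*(t + 2)*(t + 3)*(t + 1)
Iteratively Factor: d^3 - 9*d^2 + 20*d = (d - 4)*(d^2 - 5*d) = (d - 5)*(d - 4)*(d)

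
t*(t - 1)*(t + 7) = t^3 + 6*t^2 - 7*t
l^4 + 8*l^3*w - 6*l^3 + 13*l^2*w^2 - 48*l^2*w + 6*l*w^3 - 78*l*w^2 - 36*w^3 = (l - 6)*(l + w)^2*(l + 6*w)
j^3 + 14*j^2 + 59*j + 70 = (j + 2)*(j + 5)*(j + 7)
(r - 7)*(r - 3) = r^2 - 10*r + 21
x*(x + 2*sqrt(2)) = x^2 + 2*sqrt(2)*x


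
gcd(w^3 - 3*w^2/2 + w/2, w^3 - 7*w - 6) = 1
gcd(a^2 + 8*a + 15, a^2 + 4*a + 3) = a + 3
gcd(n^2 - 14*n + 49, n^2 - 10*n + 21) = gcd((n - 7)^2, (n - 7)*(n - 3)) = n - 7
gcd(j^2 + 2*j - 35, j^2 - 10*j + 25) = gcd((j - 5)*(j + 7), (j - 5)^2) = j - 5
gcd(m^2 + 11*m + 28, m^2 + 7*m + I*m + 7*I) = m + 7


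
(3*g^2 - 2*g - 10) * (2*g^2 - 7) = 6*g^4 - 4*g^3 - 41*g^2 + 14*g + 70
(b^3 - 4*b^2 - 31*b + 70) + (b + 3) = b^3 - 4*b^2 - 30*b + 73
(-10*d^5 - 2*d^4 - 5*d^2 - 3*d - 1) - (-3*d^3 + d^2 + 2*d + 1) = -10*d^5 - 2*d^4 + 3*d^3 - 6*d^2 - 5*d - 2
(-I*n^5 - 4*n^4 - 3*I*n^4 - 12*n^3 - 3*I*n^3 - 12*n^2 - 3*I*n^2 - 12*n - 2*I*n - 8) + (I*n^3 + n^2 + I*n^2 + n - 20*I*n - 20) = -I*n^5 - 4*n^4 - 3*I*n^4 - 12*n^3 - 2*I*n^3 - 11*n^2 - 2*I*n^2 - 11*n - 22*I*n - 28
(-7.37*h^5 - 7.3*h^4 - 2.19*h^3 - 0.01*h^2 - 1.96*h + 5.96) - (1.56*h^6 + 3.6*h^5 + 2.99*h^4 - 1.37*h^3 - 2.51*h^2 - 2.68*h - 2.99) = -1.56*h^6 - 10.97*h^5 - 10.29*h^4 - 0.82*h^3 + 2.5*h^2 + 0.72*h + 8.95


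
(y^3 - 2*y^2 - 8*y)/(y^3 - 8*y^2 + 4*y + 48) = y/(y - 6)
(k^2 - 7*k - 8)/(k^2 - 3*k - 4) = (k - 8)/(k - 4)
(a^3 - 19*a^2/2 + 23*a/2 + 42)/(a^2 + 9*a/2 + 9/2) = (a^2 - 11*a + 28)/(a + 3)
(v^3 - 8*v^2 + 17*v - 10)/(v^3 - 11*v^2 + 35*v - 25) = (v - 2)/(v - 5)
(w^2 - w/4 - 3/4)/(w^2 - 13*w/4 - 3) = (w - 1)/(w - 4)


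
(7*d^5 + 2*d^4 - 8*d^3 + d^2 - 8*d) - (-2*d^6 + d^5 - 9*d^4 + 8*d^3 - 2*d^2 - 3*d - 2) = 2*d^6 + 6*d^5 + 11*d^4 - 16*d^3 + 3*d^2 - 5*d + 2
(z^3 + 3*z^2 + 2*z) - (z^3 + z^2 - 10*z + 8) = 2*z^2 + 12*z - 8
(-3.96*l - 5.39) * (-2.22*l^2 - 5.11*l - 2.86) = 8.7912*l^3 + 32.2014*l^2 + 38.8685*l + 15.4154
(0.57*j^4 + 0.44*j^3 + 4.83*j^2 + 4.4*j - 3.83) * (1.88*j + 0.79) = 1.0716*j^5 + 1.2775*j^4 + 9.428*j^3 + 12.0877*j^2 - 3.7244*j - 3.0257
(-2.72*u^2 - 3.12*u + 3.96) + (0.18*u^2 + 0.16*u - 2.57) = -2.54*u^2 - 2.96*u + 1.39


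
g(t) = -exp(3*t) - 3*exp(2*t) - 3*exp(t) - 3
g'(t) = -3*exp(3*t) - 6*exp(2*t) - 3*exp(t)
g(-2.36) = -3.31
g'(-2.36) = -0.34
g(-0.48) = -6.24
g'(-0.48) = -4.86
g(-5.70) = -3.01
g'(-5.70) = -0.01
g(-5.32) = -3.01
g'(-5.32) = -0.01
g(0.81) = -36.26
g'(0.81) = -71.14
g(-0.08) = -9.11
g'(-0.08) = -10.24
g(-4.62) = -3.03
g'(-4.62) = -0.03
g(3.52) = -42089.64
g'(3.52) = -122633.06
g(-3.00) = -3.16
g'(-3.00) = -0.16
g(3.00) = -9376.63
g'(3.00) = -26790.08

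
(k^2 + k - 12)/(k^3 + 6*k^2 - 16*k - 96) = (k - 3)/(k^2 + 2*k - 24)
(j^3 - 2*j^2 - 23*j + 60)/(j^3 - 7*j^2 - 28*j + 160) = (j - 3)/(j - 8)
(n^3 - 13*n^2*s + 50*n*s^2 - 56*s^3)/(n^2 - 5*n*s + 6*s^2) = (-n^2 + 11*n*s - 28*s^2)/(-n + 3*s)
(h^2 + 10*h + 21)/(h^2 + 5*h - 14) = (h + 3)/(h - 2)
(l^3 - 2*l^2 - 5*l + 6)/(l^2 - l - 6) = l - 1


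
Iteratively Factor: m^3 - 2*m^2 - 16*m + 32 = (m + 4)*(m^2 - 6*m + 8) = (m - 4)*(m + 4)*(m - 2)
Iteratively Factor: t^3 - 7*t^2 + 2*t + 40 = (t - 4)*(t^2 - 3*t - 10) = (t - 4)*(t + 2)*(t - 5)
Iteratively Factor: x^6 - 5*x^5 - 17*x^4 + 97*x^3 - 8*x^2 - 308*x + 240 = (x - 5)*(x^5 - 17*x^3 + 12*x^2 + 52*x - 48) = (x - 5)*(x + 2)*(x^4 - 2*x^3 - 13*x^2 + 38*x - 24) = (x - 5)*(x - 1)*(x + 2)*(x^3 - x^2 - 14*x + 24) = (x - 5)*(x - 1)*(x + 2)*(x + 4)*(x^2 - 5*x + 6) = (x - 5)*(x - 3)*(x - 1)*(x + 2)*(x + 4)*(x - 2)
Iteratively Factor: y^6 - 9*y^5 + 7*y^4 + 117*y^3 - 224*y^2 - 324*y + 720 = (y + 3)*(y^5 - 12*y^4 + 43*y^3 - 12*y^2 - 188*y + 240) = (y - 5)*(y + 3)*(y^4 - 7*y^3 + 8*y^2 + 28*y - 48) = (y - 5)*(y - 2)*(y + 3)*(y^3 - 5*y^2 - 2*y + 24) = (y - 5)*(y - 4)*(y - 2)*(y + 3)*(y^2 - y - 6) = (y - 5)*(y - 4)*(y - 2)*(y + 2)*(y + 3)*(y - 3)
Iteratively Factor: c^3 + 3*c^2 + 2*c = (c + 2)*(c^2 + c) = (c + 1)*(c + 2)*(c)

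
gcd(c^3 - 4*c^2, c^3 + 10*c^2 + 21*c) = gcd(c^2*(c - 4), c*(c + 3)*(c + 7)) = c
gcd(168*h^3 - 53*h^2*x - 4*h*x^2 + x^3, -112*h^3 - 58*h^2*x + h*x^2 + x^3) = -56*h^2 - h*x + x^2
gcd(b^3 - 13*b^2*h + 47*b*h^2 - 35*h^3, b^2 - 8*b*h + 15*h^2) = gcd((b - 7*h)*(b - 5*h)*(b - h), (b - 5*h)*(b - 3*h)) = b - 5*h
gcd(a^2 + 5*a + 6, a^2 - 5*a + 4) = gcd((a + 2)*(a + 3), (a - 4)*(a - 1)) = 1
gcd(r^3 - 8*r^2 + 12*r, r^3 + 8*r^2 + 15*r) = r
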